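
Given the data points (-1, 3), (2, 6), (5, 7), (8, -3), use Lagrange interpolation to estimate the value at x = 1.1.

Lagrange interpolation formula:
P(x) = Σ yᵢ × Lᵢ(x)
where Lᵢ(x) = Π_{j≠i} (x - xⱼ)/(xᵢ - xⱼ)

L_0(1.1) = (1.1 - 2)/(-1 - 2) × (1.1 - 5)/(-1 - 5) × (1.1 - 8)/(-1 - 8) = 0.149500
L_1(1.1) = (1.1 - (-1))/(2 - (-1)) × (1.1 - 5)/(2 - 5) × (1.1 - 8)/(2 - 8) = 1.046500
L_2(1.1) = (1.1 - (-1))/(5 - (-1)) × (1.1 - 2)/(5 - 2) × (1.1 - 8)/(5 - 8) = -0.241500
L_3(1.1) = (1.1 - (-1))/(8 - (-1)) × (1.1 - 2)/(8 - 2) × (1.1 - 5)/(8 - 5) = 0.045500

P(1.1) = 3×L_0(1.1) + 6×L_1(1.1) + 7×L_2(1.1) + (-3)×L_3(1.1)
P(1.1) = 4.900500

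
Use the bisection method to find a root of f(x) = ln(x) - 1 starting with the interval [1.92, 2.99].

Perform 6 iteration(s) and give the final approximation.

f(x) = ln(x) - 1
Initial interval: [1.92, 2.99]

Iteration 1:
  c_1 = (1.920000 + 2.990000)/2 = 2.455000
  f(c_1) = f(2.455000) = -0.101873
  f(a) × f(c) ≥ 0, new interval: [2.455000, 2.990000]
Iteration 2:
  c_2 = (2.455000 + 2.990000)/2 = 2.722500
  f(c_2) = f(2.722500) = 0.001551
  f(a) × f(c) < 0, new interval: [2.455000, 2.722500]
Iteration 3:
  c_3 = (2.455000 + 2.722500)/2 = 2.588750
  f(c_3) = f(2.588750) = -0.048825
  f(a) × f(c) ≥ 0, new interval: [2.588750, 2.722500]
Iteration 4:
  c_4 = (2.588750 + 2.722500)/2 = 2.655625
  f(c_4) = f(2.655625) = -0.023320
  f(a) × f(c) ≥ 0, new interval: [2.655625, 2.722500]
Iteration 5:
  c_5 = (2.655625 + 2.722500)/2 = 2.689063
  f(c_5) = f(2.689063) = -0.010807
  f(a) × f(c) ≥ 0, new interval: [2.689063, 2.722500]
Iteration 6:
  c_6 = (2.689063 + 2.722500)/2 = 2.705781
  f(c_6) = f(2.705781) = -0.004609
  f(a) × f(c) ≥ 0, new interval: [2.705781, 2.722500]

After 6 iteration(s), the approximation is c_6 = 2.705781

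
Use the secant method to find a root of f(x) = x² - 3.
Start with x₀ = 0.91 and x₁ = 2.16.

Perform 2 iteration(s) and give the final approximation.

f(x) = x² - 3
x₀ = 0.91, x₁ = 2.16

Secant formula: x_{n+1} = x_n - f(x_n)(x_n - x_{n-1})/(f(x_n) - f(x_{n-1}))

Iteration 1:
  f(0.910000) = -2.171900
  f(2.160000) = 1.665600
  x_2 = 2.160000 - 1.665600×(2.160000 - 0.910000)/(1.665600 - (-2.171900))
       = 1.617459
Iteration 2:
  f(2.160000) = 1.665600
  f(1.617459) = -0.383825
  x_3 = 1.617459 - (-0.383825)×(1.617459 - 2.160000)/(-0.383825 - 1.665600)
       = 1.719069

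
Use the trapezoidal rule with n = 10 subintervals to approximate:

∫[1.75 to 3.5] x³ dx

f(x) = x³
a = 1.75, b = 3.5, n = 10
h = (b - a)/n = 0.175000

Trapezoidal rule: (h/2)[f(x₀) + 2f(x₁) + 2f(x₂) + ... + f(xₙ)]

x_0 = 1.7500, f(x_0) = 5.359375, coefficient = 1
x_1 = 1.9250, f(x_1) = 7.133328, coefficient = 2
x_2 = 2.1000, f(x_2) = 9.261000, coefficient = 2
x_3 = 2.2750, f(x_3) = 11.774547, coefficient = 2
x_4 = 2.4500, f(x_4) = 14.706125, coefficient = 2
x_5 = 2.6250, f(x_5) = 18.087891, coefficient = 2
x_6 = 2.8000, f(x_6) = 21.952000, coefficient = 2
x_7 = 2.9750, f(x_7) = 26.330609, coefficient = 2
x_8 = 3.1500, f(x_8) = 31.255875, coefficient = 2
x_9 = 3.3250, f(x_9) = 36.759953, coefficient = 2
x_10 = 3.5000, f(x_10) = 42.875000, coefficient = 1

I ≈ (0.175000/2) × 402.757031 = 35.241240
Exact value: 35.170898
Error: 0.070342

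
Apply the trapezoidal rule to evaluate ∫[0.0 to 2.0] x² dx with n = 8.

f(x) = x²
a = 0.0, b = 2.0, n = 8
h = (b - a)/n = 0.250000

Trapezoidal rule: (h/2)[f(x₀) + 2f(x₁) + 2f(x₂) + ... + f(xₙ)]

x_0 = 0.0000, f(x_0) = 0.000000, coefficient = 1
x_1 = 0.2500, f(x_1) = 0.062500, coefficient = 2
x_2 = 0.5000, f(x_2) = 0.250000, coefficient = 2
x_3 = 0.7500, f(x_3) = 0.562500, coefficient = 2
x_4 = 1.0000, f(x_4) = 1.000000, coefficient = 2
x_5 = 1.2500, f(x_5) = 1.562500, coefficient = 2
x_6 = 1.5000, f(x_6) = 2.250000, coefficient = 2
x_7 = 1.7500, f(x_7) = 3.062500, coefficient = 2
x_8 = 2.0000, f(x_8) = 4.000000, coefficient = 1

I ≈ (0.250000/2) × 21.500000 = 2.687500
Exact value: 2.666667
Error: 0.020833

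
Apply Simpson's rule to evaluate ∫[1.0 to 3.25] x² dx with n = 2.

f(x) = x²
a = 1.0, b = 3.25, n = 2
h = (b - a)/n = 1.125000

Simpson's rule: (h/3)[f(x₀) + 4f(x₁) + 2f(x₂) + ... + f(xₙ)]

x_0 = 1.0000, f(x_0) = 1.000000, coefficient = 1
x_1 = 2.1250, f(x_1) = 4.515625, coefficient = 4
x_2 = 3.2500, f(x_2) = 10.562500, coefficient = 1

I ≈ (1.125000/3) × 29.625000 = 11.109375
Exact value: 11.109375
Error: 0.000000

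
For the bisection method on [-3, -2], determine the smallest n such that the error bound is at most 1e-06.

We need (b-a)/2^n ≤ 1e-06
(-2 - (-3))/2^n ≤ 1e-06
1/2^n ≤ 1e-06
2^n ≥ 1000000
n ≥ log₂(1000000) = 19.93
n ≥ 20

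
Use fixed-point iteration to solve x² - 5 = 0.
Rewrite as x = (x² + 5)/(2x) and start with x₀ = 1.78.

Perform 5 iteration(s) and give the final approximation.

Equation: x² - 5 = 0
Fixed-point form: x = (x² + 5)/(2x)
x₀ = 1.78

x_1 = g(1.780000) = 2.294494
x_2 = g(2.294494) = 2.236812
x_3 = g(2.236812) = 2.236068
x_4 = g(2.236068) = 2.236068
x_5 = g(2.236068) = 2.236068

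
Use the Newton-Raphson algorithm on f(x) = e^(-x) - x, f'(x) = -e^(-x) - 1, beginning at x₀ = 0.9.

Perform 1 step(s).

f(x) = e^(-x) - x
f'(x) = -e^(-x) - 1
x₀ = 0.9

Newton-Raphson formula: x_{n+1} = x_n - f(x_n)/f'(x_n)

Iteration 1:
  f(0.900000) = -0.493430
  f'(0.900000) = -1.406570
  x_1 = 0.900000 - (-0.493430)/(-1.406570) = 0.549196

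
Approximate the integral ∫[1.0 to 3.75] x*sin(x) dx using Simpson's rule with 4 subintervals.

f(x) = x*sin(x)
a = 1.0, b = 3.75, n = 4
h = (b - a)/n = 0.687500

Simpson's rule: (h/3)[f(x₀) + 4f(x₁) + 2f(x₂) + ... + f(xₙ)]

x_0 = 1.0000, f(x_0) = 0.841471, coefficient = 1
x_1 = 1.6875, f(x_1) = 1.676021, coefficient = 4
x_2 = 2.3750, f(x_2) = 1.647502, coefficient = 2
x_3 = 3.0625, f(x_3) = 0.241969, coefficient = 4
x_4 = 3.7500, f(x_4) = -2.143355, coefficient = 1

I ≈ (0.687500/3) × 9.665081 = 2.214914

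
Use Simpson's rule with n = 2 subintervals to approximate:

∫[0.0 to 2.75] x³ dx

f(x) = x³
a = 0.0, b = 2.75, n = 2
h = (b - a)/n = 1.375000

Simpson's rule: (h/3)[f(x₀) + 4f(x₁) + 2f(x₂) + ... + f(xₙ)]

x_0 = 0.0000, f(x_0) = 0.000000, coefficient = 1
x_1 = 1.3750, f(x_1) = 2.599609, coefficient = 4
x_2 = 2.7500, f(x_2) = 20.796875, coefficient = 1

I ≈ (1.375000/3) × 31.195312 = 14.297852
Exact value: 14.297852
Error: 0.000000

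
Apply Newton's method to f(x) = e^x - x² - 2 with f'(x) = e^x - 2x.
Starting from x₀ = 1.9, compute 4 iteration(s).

f(x) = e^x - x² - 2
f'(x) = e^x - 2x
x₀ = 1.9

Newton-Raphson formula: x_{n+1} = x_n - f(x_n)/f'(x_n)

Iteration 1:
  f(1.900000) = 1.075894
  f'(1.900000) = 2.885894
  x_1 = 1.900000 - 1.075894/2.885894 = 1.527189
Iteration 2:
  f(1.527189) = 0.272906
  f'(1.527189) = 1.550834
  x_2 = 1.527189 - 0.272906/1.550834 = 1.351215
Iteration 3:
  f(1.351215) = 0.036333
  f'(1.351215) = 1.159684
  x_3 = 1.351215 - 0.036333/1.159684 = 1.319885
Iteration 4:
  f(1.319885) = 0.000894
  f'(1.319885) = 1.103221
  x_4 = 1.319885 - 0.000894/1.103221 = 1.319074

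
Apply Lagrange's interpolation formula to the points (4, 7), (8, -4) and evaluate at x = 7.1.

Lagrange interpolation formula:
P(x) = Σ yᵢ × Lᵢ(x)
where Lᵢ(x) = Π_{j≠i} (x - xⱼ)/(xᵢ - xⱼ)

L_0(7.1) = (7.1 - 8)/(4 - 8) = 0.225000
L_1(7.1) = (7.1 - 4)/(8 - 4) = 0.775000

P(7.1) = 7×L_0(7.1) + (-4)×L_1(7.1)
P(7.1) = -1.525000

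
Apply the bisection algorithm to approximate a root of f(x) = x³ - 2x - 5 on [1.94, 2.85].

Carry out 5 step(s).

f(x) = x³ - 2x - 5
Initial interval: [1.94, 2.85]

Iteration 1:
  c_1 = (1.940000 + 2.850000)/2 = 2.395000
  f(c_1) = f(2.395000) = 3.947780
  f(a) × f(c) < 0, new interval: [1.940000, 2.395000]
Iteration 2:
  c_2 = (1.940000 + 2.395000)/2 = 2.167500
  f(c_2) = f(2.167500) = 0.848037
  f(a) × f(c) < 0, new interval: [1.940000, 2.167500]
Iteration 3:
  c_3 = (1.940000 + 2.167500)/2 = 2.053750
  f(c_3) = f(2.053750) = -0.445010
  f(a) × f(c) ≥ 0, new interval: [2.053750, 2.167500]
Iteration 4:
  c_4 = (2.053750 + 2.167500)/2 = 2.110625
  f(c_4) = f(2.110625) = 0.181031
  f(a) × f(c) < 0, new interval: [2.053750, 2.110625]
Iteration 5:
  c_5 = (2.053750 + 2.110625)/2 = 2.082187
  f(c_5) = f(2.082187) = -0.137041
  f(a) × f(c) ≥ 0, new interval: [2.082187, 2.110625]

After 5 iteration(s), the approximation is c_5 = 2.082187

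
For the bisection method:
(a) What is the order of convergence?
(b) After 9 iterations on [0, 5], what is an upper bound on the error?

(a) Bisection has linear (order 1) convergence; the error is halved each step.

(b) Error bound = (b-a)/2^n = (5 - 0)/2^{9}
    = 5/2^{9}

(a) 1 (linear); (b) error ≤ 9.77e-03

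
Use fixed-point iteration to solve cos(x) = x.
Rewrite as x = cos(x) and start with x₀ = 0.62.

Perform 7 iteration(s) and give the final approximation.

Equation: cos(x) = x
Fixed-point form: x = cos(x)
x₀ = 0.62

x_1 = g(0.620000) = 0.813878
x_2 = g(0.813878) = 0.686684
x_3 = g(0.686684) = 0.773352
x_4 = g(0.773352) = 0.715573
x_5 = g(0.715573) = 0.754718
x_6 = g(0.754718) = 0.728465
x_7 = g(0.728465) = 0.746197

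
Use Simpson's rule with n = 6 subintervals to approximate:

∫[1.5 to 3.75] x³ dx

f(x) = x³
a = 1.5, b = 3.75, n = 6
h = (b - a)/n = 0.375000

Simpson's rule: (h/3)[f(x₀) + 4f(x₁) + 2f(x₂) + ... + f(xₙ)]

x_0 = 1.5000, f(x_0) = 3.375000, coefficient = 1
x_1 = 1.8750, f(x_1) = 6.591797, coefficient = 4
x_2 = 2.2500, f(x_2) = 11.390625, coefficient = 2
x_3 = 2.6250, f(x_3) = 18.087891, coefficient = 4
x_4 = 3.0000, f(x_4) = 27.000000, coefficient = 2
x_5 = 3.3750, f(x_5) = 38.443359, coefficient = 4
x_6 = 3.7500, f(x_6) = 52.734375, coefficient = 1

I ≈ (0.375000/3) × 385.382812 = 48.172852
Exact value: 48.172852
Error: 0.000000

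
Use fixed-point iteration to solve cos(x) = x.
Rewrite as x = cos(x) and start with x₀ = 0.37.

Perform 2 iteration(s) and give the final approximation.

Equation: cos(x) = x
Fixed-point form: x = cos(x)
x₀ = 0.37

x_1 = g(0.370000) = 0.932327
x_2 = g(0.932327) = 0.595967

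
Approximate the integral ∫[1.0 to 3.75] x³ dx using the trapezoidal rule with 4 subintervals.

f(x) = x³
a = 1.0, b = 3.75, n = 4
h = (b - a)/n = 0.687500

Trapezoidal rule: (h/2)[f(x₀) + 2f(x₁) + 2f(x₂) + ... + f(xₙ)]

x_0 = 1.0000, f(x_0) = 1.000000, coefficient = 1
x_1 = 1.6875, f(x_1) = 4.805420, coefficient = 2
x_2 = 2.3750, f(x_2) = 13.396484, coefficient = 2
x_3 = 3.0625, f(x_3) = 28.722900, coefficient = 2
x_4 = 3.7500, f(x_4) = 52.734375, coefficient = 1

I ≈ (0.687500/2) × 147.583984 = 50.731995
Exact value: 49.188477
Error: 1.543518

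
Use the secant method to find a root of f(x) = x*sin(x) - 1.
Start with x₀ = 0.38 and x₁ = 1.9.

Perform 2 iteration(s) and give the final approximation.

f(x) = x*sin(x) - 1
x₀ = 0.38, x₁ = 1.9

Secant formula: x_{n+1} = x_n - f(x_n)(x_n - x_{n-1})/(f(x_n) - f(x_{n-1}))

Iteration 1:
  f(0.380000) = -0.859050
  f(1.900000) = 0.797970
  x_2 = 1.900000 - 0.797970×(1.900000 - 0.380000)/(0.797970 - (-0.859050))
       = 1.168015
Iteration 2:
  f(1.900000) = 0.797970
  f(1.168015) = 0.074543
  x_3 = 1.168015 - 0.074543×(1.168015 - 1.900000)/(0.074543 - 0.797970)
       = 1.092589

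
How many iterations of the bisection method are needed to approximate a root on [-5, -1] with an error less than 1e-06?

We need (b-a)/2^n ≤ 1e-06
(-1 - (-5))/2^n ≤ 1e-06
4/2^n ≤ 1e-06
2^n ≥ 4000000
n ≥ log₂(4000000) = 21.93
n ≥ 22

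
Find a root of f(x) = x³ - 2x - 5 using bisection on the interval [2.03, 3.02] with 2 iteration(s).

f(x) = x³ - 2x - 5
Initial interval: [2.03, 3.02]

Iteration 1:
  c_1 = (2.030000 + 3.020000)/2 = 2.525000
  f(c_1) = f(2.525000) = 6.048453
  f(a) × f(c) < 0, new interval: [2.030000, 2.525000]
Iteration 2:
  c_2 = (2.030000 + 2.525000)/2 = 2.277500
  f(c_2) = f(2.277500) = 2.258407
  f(a) × f(c) < 0, new interval: [2.030000, 2.277500]

After 2 iteration(s), the approximation is c_2 = 2.277500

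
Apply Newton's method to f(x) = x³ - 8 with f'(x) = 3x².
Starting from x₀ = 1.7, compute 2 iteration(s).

f(x) = x³ - 8
f'(x) = 3x²
x₀ = 1.7

Newton-Raphson formula: x_{n+1} = x_n - f(x_n)/f'(x_n)

Iteration 1:
  f(1.700000) = -3.087000
  f'(1.700000) = 8.670000
  x_1 = 1.700000 - (-3.087000)/8.670000 = 2.056055
Iteration 2:
  f(2.056055) = 0.691694
  f'(2.056055) = 12.682091
  x_2 = 2.056055 - 0.691694/12.682091 = 2.001514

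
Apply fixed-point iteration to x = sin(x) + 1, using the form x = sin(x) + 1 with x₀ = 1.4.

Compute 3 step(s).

Equation: x = sin(x) + 1
Fixed-point form: x = sin(x) + 1
x₀ = 1.4

x_1 = g(1.400000) = 1.985450
x_2 = g(1.985450) = 1.915256
x_3 = g(1.915256) = 1.941258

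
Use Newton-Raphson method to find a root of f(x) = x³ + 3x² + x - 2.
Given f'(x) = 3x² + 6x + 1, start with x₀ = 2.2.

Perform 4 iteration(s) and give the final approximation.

f(x) = x³ + 3x² + x - 2
f'(x) = 3x² + 6x + 1
x₀ = 2.2

Newton-Raphson formula: x_{n+1} = x_n - f(x_n)/f'(x_n)

Iteration 1:
  f(2.200000) = 25.368000
  f'(2.200000) = 28.720000
  x_1 = 2.200000 - 25.368000/28.720000 = 1.316713
Iteration 2:
  f(1.316713) = 6.800743
  f'(1.316713) = 14.101479
  x_2 = 1.316713 - 6.800743/14.101479 = 0.834441
Iteration 3:
  f(0.834441) = 1.504335
  f'(0.834441) = 8.095527
  x_3 = 0.834441 - 1.504335/8.095527 = 0.648619
Iteration 4:
  f(0.648619) = 0.183614
  f'(0.648619) = 6.153829
  x_4 = 0.648619 - 0.183614/6.153829 = 0.618781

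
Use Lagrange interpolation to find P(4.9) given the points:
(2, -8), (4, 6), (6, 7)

Lagrange interpolation formula:
P(x) = Σ yᵢ × Lᵢ(x)
where Lᵢ(x) = Π_{j≠i} (x - xⱼ)/(xᵢ - xⱼ)

L_0(4.9) = (4.9 - 4)/(2 - 4) × (4.9 - 6)/(2 - 6) = -0.123750
L_1(4.9) = (4.9 - 2)/(4 - 2) × (4.9 - 6)/(4 - 6) = 0.797500
L_2(4.9) = (4.9 - 2)/(6 - 2) × (4.9 - 4)/(6 - 4) = 0.326250

P(4.9) = (-8)×L_0(4.9) + 6×L_1(4.9) + 7×L_2(4.9)
P(4.9) = 8.058750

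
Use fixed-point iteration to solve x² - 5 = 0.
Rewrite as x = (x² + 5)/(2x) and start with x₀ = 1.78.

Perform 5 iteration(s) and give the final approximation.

Equation: x² - 5 = 0
Fixed-point form: x = (x² + 5)/(2x)
x₀ = 1.78

x_1 = g(1.780000) = 2.294494
x_2 = g(2.294494) = 2.236812
x_3 = g(2.236812) = 2.236068
x_4 = g(2.236068) = 2.236068
x_5 = g(2.236068) = 2.236068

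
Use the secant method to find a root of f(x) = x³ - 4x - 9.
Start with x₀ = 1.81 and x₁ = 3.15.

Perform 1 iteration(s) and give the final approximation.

f(x) = x³ - 4x - 9
x₀ = 1.81, x₁ = 3.15

Secant formula: x_{n+1} = x_n - f(x_n)(x_n - x_{n-1})/(f(x_n) - f(x_{n-1}))

Iteration 1:
  f(1.810000) = -10.310259
  f(3.150000) = 9.655875
  x_2 = 3.150000 - 9.655875×(3.150000 - 1.810000)/(9.655875 - (-10.310259))
       = 2.501959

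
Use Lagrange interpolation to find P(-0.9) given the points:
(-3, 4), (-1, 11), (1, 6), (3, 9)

Lagrange interpolation formula:
P(x) = Σ yᵢ × Lᵢ(x)
where Lᵢ(x) = Π_{j≠i} (x - xⱼ)/(xᵢ - xⱼ)

L_0(-0.9) = (-0.9 - (-1))/(-3 - (-1)) × (-0.9 - 1)/(-3 - 1) × (-0.9 - 3)/(-3 - 3) = -0.015437
L_1(-0.9) = (-0.9 - (-3))/(-1 - (-3)) × (-0.9 - 1)/(-1 - 1) × (-0.9 - 3)/(-1 - 3) = 0.972562
L_2(-0.9) = (-0.9 - (-3))/(1 - (-3)) × (-0.9 - (-1))/(1 - (-1)) × (-0.9 - 3)/(1 - 3) = 0.051187
L_3(-0.9) = (-0.9 - (-3))/(3 - (-3)) × (-0.9 - (-1))/(3 - (-1)) × (-0.9 - 1)/(3 - 1) = -0.008312

P(-0.9) = 4×L_0(-0.9) + 11×L_1(-0.9) + 6×L_2(-0.9) + 9×L_3(-0.9)
P(-0.9) = 10.868750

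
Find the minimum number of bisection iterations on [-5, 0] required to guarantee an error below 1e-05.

We need (b-a)/2^n ≤ 1e-05
(0 - (-5))/2^n ≤ 1e-05
5/2^n ≤ 1e-05
2^n ≥ 500000
n ≥ log₂(500000) = 18.93
n ≥ 19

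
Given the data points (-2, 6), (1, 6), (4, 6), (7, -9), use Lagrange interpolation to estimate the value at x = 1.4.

Lagrange interpolation formula:
P(x) = Σ yᵢ × Lᵢ(x)
where Lᵢ(x) = Π_{j≠i} (x - xⱼ)/(xᵢ - xⱼ)

L_0(1.4) = (1.4 - 1)/(-2 - 1) × (1.4 - 4)/(-2 - 4) × (1.4 - 7)/(-2 - 7) = -0.035951
L_1(1.4) = (1.4 - (-2))/(1 - (-2)) × (1.4 - 4)/(1 - 4) × (1.4 - 7)/(1 - 7) = 0.916741
L_2(1.4) = (1.4 - (-2))/(4 - (-2)) × (1.4 - 1)/(4 - 1) × (1.4 - 7)/(4 - 7) = 0.141037
L_3(1.4) = (1.4 - (-2))/(7 - (-2)) × (1.4 - 1)/(7 - 1) × (1.4 - 4)/(7 - 4) = -0.021827

P(1.4) = 6×L_0(1.4) + 6×L_1(1.4) + 6×L_2(1.4) + (-9)×L_3(1.4)
P(1.4) = 6.327407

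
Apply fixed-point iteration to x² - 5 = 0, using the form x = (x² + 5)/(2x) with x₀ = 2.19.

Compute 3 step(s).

Equation: x² - 5 = 0
Fixed-point form: x = (x² + 5)/(2x)
x₀ = 2.19

x_1 = g(2.190000) = 2.236553
x_2 = g(2.236553) = 2.236068
x_3 = g(2.236068) = 2.236068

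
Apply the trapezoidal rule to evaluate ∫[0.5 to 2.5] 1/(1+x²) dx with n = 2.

f(x) = 1/(1+x²)
a = 0.5, b = 2.5, n = 2
h = (b - a)/n = 1.000000

Trapezoidal rule: (h/2)[f(x₀) + 2f(x₁) + 2f(x₂) + ... + f(xₙ)]

x_0 = 0.5000, f(x_0) = 0.800000, coefficient = 1
x_1 = 1.5000, f(x_1) = 0.307692, coefficient = 2
x_2 = 2.5000, f(x_2) = 0.137931, coefficient = 1

I ≈ (1.000000/2) × 1.553316 = 0.776658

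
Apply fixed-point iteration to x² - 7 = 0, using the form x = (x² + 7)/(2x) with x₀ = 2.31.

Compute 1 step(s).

Equation: x² - 7 = 0
Fixed-point form: x = (x² + 7)/(2x)
x₀ = 2.31

x_1 = g(2.310000) = 2.670152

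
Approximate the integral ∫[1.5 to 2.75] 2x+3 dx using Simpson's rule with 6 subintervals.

f(x) = 2x+3
a = 1.5, b = 2.75, n = 6
h = (b - a)/n = 0.208333

Simpson's rule: (h/3)[f(x₀) + 4f(x₁) + 2f(x₂) + ... + f(xₙ)]

x_0 = 1.5000, f(x_0) = 6.000000, coefficient = 1
x_1 = 1.7083, f(x_1) = 6.416667, coefficient = 4
x_2 = 1.9167, f(x_2) = 6.833333, coefficient = 2
x_3 = 2.1250, f(x_3) = 7.250000, coefficient = 4
x_4 = 2.3333, f(x_4) = 7.666667, coefficient = 2
x_5 = 2.5417, f(x_5) = 8.083333, coefficient = 4
x_6 = 2.7500, f(x_6) = 8.500000, coefficient = 1

I ≈ (0.208333/3) × 130.500000 = 9.062500
Exact value: 9.062500
Error: 0.000000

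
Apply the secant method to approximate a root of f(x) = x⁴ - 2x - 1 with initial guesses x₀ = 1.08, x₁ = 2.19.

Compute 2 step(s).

f(x) = x⁴ - 2x - 1
x₀ = 1.08, x₁ = 2.19

Secant formula: x_{n+1} = x_n - f(x_n)(x_n - x_{n-1})/(f(x_n) - f(x_{n-1}))

Iteration 1:
  f(1.080000) = -1.799511
  f(2.190000) = 17.622575
  x_2 = 2.190000 - 17.622575×(2.190000 - 1.080000)/(17.622575 - (-1.799511))
       = 1.182845
Iteration 2:
  f(2.190000) = 17.622575
  f(1.182845) = -1.408149
  x_3 = 1.182845 - (-1.408149)×(1.182845 - 2.190000)/(-1.408149 - 17.622575)
       = 1.257368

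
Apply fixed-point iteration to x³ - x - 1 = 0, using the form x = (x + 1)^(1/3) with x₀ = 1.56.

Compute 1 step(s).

Equation: x³ - x - 1 = 0
Fixed-point form: x = (x + 1)^(1/3)
x₀ = 1.56

x_1 = g(1.560000) = 1.367981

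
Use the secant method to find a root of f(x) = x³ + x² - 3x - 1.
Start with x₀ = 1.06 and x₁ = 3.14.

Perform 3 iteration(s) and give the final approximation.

f(x) = x³ + x² - 3x - 1
x₀ = 1.06, x₁ = 3.14

Secant formula: x_{n+1} = x_n - f(x_n)(x_n - x_{n-1})/(f(x_n) - f(x_{n-1}))

Iteration 1:
  f(1.060000) = -1.865384
  f(3.140000) = 30.398744
  x_2 = 3.140000 - 30.398744×(3.140000 - 1.060000)/(30.398744 - (-1.865384))
       = 1.180257
Iteration 2:
  f(3.140000) = 30.398744
  f(1.180257) = -1.503657
  x_3 = 1.180257 - (-1.503657)×(1.180257 - 3.140000)/(-1.503657 - 30.398744)
       = 1.272626
Iteration 3:
  f(1.180257) = -1.503657
  f(1.272626) = -1.137185
  x_4 = 1.272626 - (-1.137185)×(1.272626 - 1.180257)/(-1.137185 - (-1.503657))
       = 1.559252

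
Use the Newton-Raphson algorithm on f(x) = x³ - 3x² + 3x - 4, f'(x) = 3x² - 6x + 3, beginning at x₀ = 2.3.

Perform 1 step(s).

f(x) = x³ - 3x² + 3x - 4
f'(x) = 3x² - 6x + 3
x₀ = 2.3

Newton-Raphson formula: x_{n+1} = x_n - f(x_n)/f'(x_n)

Iteration 1:
  f(2.300000) = -0.803000
  f'(2.300000) = 5.070000
  x_1 = 2.300000 - (-0.803000)/5.070000 = 2.458383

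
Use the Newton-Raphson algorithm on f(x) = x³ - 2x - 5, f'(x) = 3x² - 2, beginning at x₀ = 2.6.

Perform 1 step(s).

f(x) = x³ - 2x - 5
f'(x) = 3x² - 2
x₀ = 2.6

Newton-Raphson formula: x_{n+1} = x_n - f(x_n)/f'(x_n)

Iteration 1:
  f(2.600000) = 7.376000
  f'(2.600000) = 18.280000
  x_1 = 2.600000 - 7.376000/18.280000 = 2.196499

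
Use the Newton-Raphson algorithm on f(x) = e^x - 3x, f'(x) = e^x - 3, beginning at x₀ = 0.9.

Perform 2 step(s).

f(x) = e^x - 3x
f'(x) = e^x - 3
x₀ = 0.9

Newton-Raphson formula: x_{n+1} = x_n - f(x_n)/f'(x_n)

Iteration 1:
  f(0.900000) = -0.240397
  f'(0.900000) = -0.540397
  x_1 = 0.900000 - (-0.240397)/(-0.540397) = 0.455148
Iteration 2:
  f(0.455148) = 0.210963
  f'(0.455148) = -1.423594
  x_2 = 0.455148 - 0.210963/(-1.423594) = 0.603338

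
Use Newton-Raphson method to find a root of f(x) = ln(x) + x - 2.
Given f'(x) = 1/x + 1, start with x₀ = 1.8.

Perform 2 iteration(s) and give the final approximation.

f(x) = ln(x) + x - 2
f'(x) = 1/x + 1
x₀ = 1.8

Newton-Raphson formula: x_{n+1} = x_n - f(x_n)/f'(x_n)

Iteration 1:
  f(1.800000) = 0.387787
  f'(1.800000) = 1.555556
  x_1 = 1.800000 - 0.387787/1.555556 = 1.550709
Iteration 2:
  f(1.550709) = -0.010579
  f'(1.550709) = 1.644866
  x_2 = 1.550709 - (-0.010579)/1.644866 = 1.557140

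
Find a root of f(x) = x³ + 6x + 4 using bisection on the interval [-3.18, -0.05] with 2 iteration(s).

f(x) = x³ + 6x + 4
Initial interval: [-3.18, -0.05]

Iteration 1:
  c_1 = (-3.180000 + (-0.050000))/2 = -1.615000
  f(c_1) = f(-1.615000) = -9.902283
  f(a) × f(c) ≥ 0, new interval: [-1.615000, -0.050000]
Iteration 2:
  c_2 = (-1.615000 + (-0.050000))/2 = -0.832500
  f(c_2) = f(-0.832500) = -1.571969
  f(a) × f(c) ≥ 0, new interval: [-0.832500, -0.050000]

After 2 iteration(s), the approximation is c_2 = -0.832500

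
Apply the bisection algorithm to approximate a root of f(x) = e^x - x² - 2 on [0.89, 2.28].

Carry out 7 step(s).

f(x) = e^x - x² - 2
Initial interval: [0.89, 2.28]

Iteration 1:
  c_1 = (0.890000 + 2.280000)/2 = 1.585000
  f(c_1) = f(1.585000) = 0.367066
  f(a) × f(c) < 0, new interval: [0.890000, 1.585000]
Iteration 2:
  c_2 = (0.890000 + 1.585000)/2 = 1.237500
  f(c_2) = f(1.237500) = -0.084421
  f(a) × f(c) ≥ 0, new interval: [1.237500, 1.585000]
Iteration 3:
  c_3 = (1.237500 + 1.585000)/2 = 1.411250
  f(c_3) = f(1.411250) = 0.109452
  f(a) × f(c) < 0, new interval: [1.237500, 1.411250]
Iteration 4:
  c_4 = (1.237500 + 1.411250)/2 = 1.324375
  f(c_4) = f(1.324375) = 0.005866
  f(a) × f(c) < 0, new interval: [1.237500, 1.324375]
Iteration 5:
  c_5 = (1.237500 + 1.324375)/2 = 1.280937
  f(c_5) = f(1.280937) = -0.040788
  f(a) × f(c) ≥ 0, new interval: [1.280937, 1.324375]
Iteration 6:
  c_6 = (1.280937 + 1.324375)/2 = 1.302656
  f(c_6) = f(1.302656) = -0.017857
  f(a) × f(c) ≥ 0, new interval: [1.302656, 1.324375]
Iteration 7:
  c_7 = (1.302656 + 1.324375)/2 = 1.313516
  f(c_7) = f(1.313516) = -0.006097
  f(a) × f(c) ≥ 0, new interval: [1.313516, 1.324375]

After 7 iteration(s), the approximation is c_7 = 1.313516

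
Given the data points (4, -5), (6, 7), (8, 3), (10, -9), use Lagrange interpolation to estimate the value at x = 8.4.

Lagrange interpolation formula:
P(x) = Σ yᵢ × Lᵢ(x)
where Lᵢ(x) = Π_{j≠i} (x - xⱼ)/(xᵢ - xⱼ)

L_0(8.4) = (8.4 - 6)/(4 - 6) × (8.4 - 8)/(4 - 8) × (8.4 - 10)/(4 - 10) = 0.032000
L_1(8.4) = (8.4 - 4)/(6 - 4) × (8.4 - 8)/(6 - 8) × (8.4 - 10)/(6 - 10) = -0.176000
L_2(8.4) = (8.4 - 4)/(8 - 4) × (8.4 - 6)/(8 - 6) × (8.4 - 10)/(8 - 10) = 1.056000
L_3(8.4) = (8.4 - 4)/(10 - 4) × (8.4 - 6)/(10 - 6) × (8.4 - 8)/(10 - 8) = 0.088000

P(8.4) = (-5)×L_0(8.4) + 7×L_1(8.4) + 3×L_2(8.4) + (-9)×L_3(8.4)
P(8.4) = 0.984000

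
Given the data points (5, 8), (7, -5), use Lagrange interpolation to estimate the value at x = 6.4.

Lagrange interpolation formula:
P(x) = Σ yᵢ × Lᵢ(x)
where Lᵢ(x) = Π_{j≠i} (x - xⱼ)/(xᵢ - xⱼ)

L_0(6.4) = (6.4 - 7)/(5 - 7) = 0.300000
L_1(6.4) = (6.4 - 5)/(7 - 5) = 0.700000

P(6.4) = 8×L_0(6.4) + (-5)×L_1(6.4)
P(6.4) = -1.100000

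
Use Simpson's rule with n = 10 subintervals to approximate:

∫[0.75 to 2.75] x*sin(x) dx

f(x) = x*sin(x)
a = 0.75, b = 2.75, n = 10
h = (b - a)/n = 0.200000

Simpson's rule: (h/3)[f(x₀) + 4f(x₁) + 2f(x₂) + ... + f(xₙ)]

x_0 = 0.7500, f(x_0) = 0.511229, coefficient = 1
x_1 = 0.9500, f(x_1) = 0.772745, coefficient = 4
x_2 = 1.1500, f(x_2) = 1.049679, coefficient = 2
x_3 = 1.3500, f(x_3) = 1.317227, coefficient = 4
x_4 = 1.5500, f(x_4) = 1.549665, coefficient = 2
x_5 = 1.7500, f(x_5) = 1.721975, coefficient = 4
x_6 = 1.9500, f(x_6) = 1.811471, coefficient = 2
x_7 = 2.1500, f(x_7) = 1.799332, coefficient = 4
x_8 = 2.3500, f(x_8) = 1.671962, coefficient = 2
x_9 = 2.5500, f(x_9) = 1.422093, coefficient = 4
x_10 = 2.7500, f(x_10) = 1.049568, coefficient = 1

I ≈ (0.200000/3) × 41.859841 = 2.790656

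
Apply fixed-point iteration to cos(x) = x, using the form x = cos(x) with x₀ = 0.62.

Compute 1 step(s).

Equation: cos(x) = x
Fixed-point form: x = cos(x)
x₀ = 0.62

x_1 = g(0.620000) = 0.813878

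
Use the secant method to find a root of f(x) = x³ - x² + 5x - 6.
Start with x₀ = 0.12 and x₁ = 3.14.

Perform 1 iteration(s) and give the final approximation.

f(x) = x³ - x² + 5x - 6
x₀ = 0.12, x₁ = 3.14

Secant formula: x_{n+1} = x_n - f(x_n)(x_n - x_{n-1})/(f(x_n) - f(x_{n-1}))

Iteration 1:
  f(0.120000) = -5.412672
  f(3.140000) = 30.799544
  x_2 = 3.140000 - 30.799544×(3.140000 - 0.120000)/(30.799544 - (-5.412672))
       = 0.571402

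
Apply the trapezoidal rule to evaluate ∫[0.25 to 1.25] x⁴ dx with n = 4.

f(x) = x⁴
a = 0.25, b = 1.25, n = 4
h = (b - a)/n = 0.250000

Trapezoidal rule: (h/2)[f(x₀) + 2f(x₁) + 2f(x₂) + ... + f(xₙ)]

x_0 = 0.2500, f(x_0) = 0.003906, coefficient = 1
x_1 = 0.5000, f(x_1) = 0.062500, coefficient = 2
x_2 = 0.7500, f(x_2) = 0.316406, coefficient = 2
x_3 = 1.0000, f(x_3) = 1.000000, coefficient = 2
x_4 = 1.2500, f(x_4) = 2.441406, coefficient = 1

I ≈ (0.250000/2) × 5.203125 = 0.650391
Exact value: 0.610156
Error: 0.040234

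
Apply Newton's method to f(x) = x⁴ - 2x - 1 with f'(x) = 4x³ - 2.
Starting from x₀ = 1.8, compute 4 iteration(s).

f(x) = x⁴ - 2x - 1
f'(x) = 4x³ - 2
x₀ = 1.8

Newton-Raphson formula: x_{n+1} = x_n - f(x_n)/f'(x_n)

Iteration 1:
  f(1.800000) = 5.897600
  f'(1.800000) = 21.328000
  x_1 = 1.800000 - 5.897600/21.328000 = 1.523481
Iteration 2:
  f(1.523481) = 1.340051
  f'(1.523481) = 12.143960
  x_2 = 1.523481 - 1.340051/12.143960 = 1.413134
Iteration 3:
  f(1.413134) = 0.161530
  f'(1.413134) = 9.287812
  x_3 = 1.413134 - 0.161530/9.287812 = 1.395742
Iteration 4:
  f(1.395742) = 0.003594
  f'(1.395742) = 8.876160
  x_4 = 1.395742 - 0.003594/8.876160 = 1.395337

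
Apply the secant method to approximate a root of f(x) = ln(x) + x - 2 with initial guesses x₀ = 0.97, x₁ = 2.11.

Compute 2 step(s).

f(x) = ln(x) + x - 2
x₀ = 0.97, x₁ = 2.11

Secant formula: x_{n+1} = x_n - f(x_n)(x_n - x_{n-1})/(f(x_n) - f(x_{n-1}))

Iteration 1:
  f(0.970000) = -1.060459
  f(2.110000) = 0.856688
  x_2 = 2.110000 - 0.856688×(2.110000 - 0.970000)/(0.856688 - (-1.060459))
       = 1.600585
Iteration 2:
  f(2.110000) = 0.856688
  f(1.600585) = 0.070954
  x_3 = 1.600585 - 0.070954×(1.600585 - 2.110000)/(0.070954 - 0.856688)
       = 1.554583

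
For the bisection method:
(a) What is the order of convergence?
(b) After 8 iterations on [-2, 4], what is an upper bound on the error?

(a) Bisection has linear (order 1) convergence; the error is halved each step.

(b) Error bound = (b-a)/2^n = (4 - (-2))/2^{8}
    = 6/2^{8}

(a) 1 (linear); (b) error ≤ 2.34e-02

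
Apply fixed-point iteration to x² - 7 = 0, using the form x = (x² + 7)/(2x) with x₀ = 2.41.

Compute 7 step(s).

Equation: x² - 7 = 0
Fixed-point form: x = (x² + 7)/(2x)
x₀ = 2.41

x_1 = g(2.410000) = 2.657282
x_2 = g(2.657282) = 2.645776
x_3 = g(2.645776) = 2.645751
x_4 = g(2.645751) = 2.645751
x_5 = g(2.645751) = 2.645751
x_6 = g(2.645751) = 2.645751
x_7 = g(2.645751) = 2.645751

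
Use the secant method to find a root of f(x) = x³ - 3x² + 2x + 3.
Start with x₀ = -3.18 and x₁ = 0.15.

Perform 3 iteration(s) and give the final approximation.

f(x) = x³ - 3x² + 2x + 3
x₀ = -3.18, x₁ = 0.15

Secant formula: x_{n+1} = x_n - f(x_n)(x_n - x_{n-1})/(f(x_n) - f(x_{n-1}))

Iteration 1:
  f(-3.180000) = -65.854632
  f(0.150000) = 3.235875
  x_2 = 0.150000 - 3.235875×(0.150000 - (-3.180000))/(3.235875 - (-65.854632))
       = -0.005962
Iteration 2:
  f(0.150000) = 3.235875
  f(-0.005962) = 2.987970
  x_3 = -0.005962 - 2.987970×(-0.005962 - 0.150000)/(2.987970 - 3.235875)
       = -1.885748
Iteration 3:
  f(-0.005962) = 2.987970
  f(-1.885748) = -18.145447
  x_4 = -1.885748 - (-18.145447)×(-1.885748 - (-0.005962))/(-18.145447 - 2.987970)
       = -0.271737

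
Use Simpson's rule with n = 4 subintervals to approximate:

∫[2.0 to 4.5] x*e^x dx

f(x) = x*e^x
a = 2.0, b = 4.5, n = 4
h = (b - a)/n = 0.625000

Simpson's rule: (h/3)[f(x₀) + 4f(x₁) + 2f(x₂) + ... + f(xₙ)]

x_0 = 2.0000, f(x_0) = 14.778112, coefficient = 1
x_1 = 2.6250, f(x_1) = 36.237007, coefficient = 4
x_2 = 3.2500, f(x_2) = 83.818605, coefficient = 2
x_3 = 3.8750, f(x_3) = 186.707956, coefficient = 4
x_4 = 4.5000, f(x_4) = 405.077091, coefficient = 1

I ≈ (0.625000/3) × 1479.272265 = 308.181722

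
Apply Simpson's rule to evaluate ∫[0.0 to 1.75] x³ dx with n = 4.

f(x) = x³
a = 0.0, b = 1.75, n = 4
h = (b - a)/n = 0.437500

Simpson's rule: (h/3)[f(x₀) + 4f(x₁) + 2f(x₂) + ... + f(xₙ)]

x_0 = 0.0000, f(x_0) = 0.000000, coefficient = 1
x_1 = 0.4375, f(x_1) = 0.083740, coefficient = 4
x_2 = 0.8750, f(x_2) = 0.669922, coefficient = 2
x_3 = 1.3125, f(x_3) = 2.260986, coefficient = 4
x_4 = 1.7500, f(x_4) = 5.359375, coefficient = 1

I ≈ (0.437500/3) × 16.078125 = 2.344727
Exact value: 2.344727
Error: 0.000000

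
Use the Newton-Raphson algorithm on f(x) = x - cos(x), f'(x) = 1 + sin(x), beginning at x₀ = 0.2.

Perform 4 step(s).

f(x) = x - cos(x)
f'(x) = 1 + sin(x)
x₀ = 0.2

Newton-Raphson formula: x_{n+1} = x_n - f(x_n)/f'(x_n)

Iteration 1:
  f(0.200000) = -0.780067
  f'(0.200000) = 1.198669
  x_1 = 0.200000 - (-0.780067)/1.198669 = 0.850777
Iteration 2:
  f(0.850777) = 0.191378
  f'(0.850777) = 1.751793
  x_2 = 0.850777 - 0.191378/1.751793 = 0.741530
Iteration 3:
  f(0.741530) = 0.004094
  f'(0.741530) = 1.675417
  x_3 = 0.741530 - 0.004094/1.675417 = 0.739086
Iteration 4:
  f(0.739086) = 0.000002
  f'(0.739086) = 1.673613
  x_4 = 0.739086 - 0.000002/1.673613 = 0.739085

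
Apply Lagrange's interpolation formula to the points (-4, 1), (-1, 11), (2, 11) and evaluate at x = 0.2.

Lagrange interpolation formula:
P(x) = Σ yᵢ × Lᵢ(x)
where Lᵢ(x) = Π_{j≠i} (x - xⱼ)/(xᵢ - xⱼ)

L_0(0.2) = (0.2 - (-1))/(-4 - (-1)) × (0.2 - 2)/(-4 - 2) = -0.120000
L_1(0.2) = (0.2 - (-4))/(-1 - (-4)) × (0.2 - 2)/(-1 - 2) = 0.840000
L_2(0.2) = (0.2 - (-4))/(2 - (-4)) × (0.2 - (-1))/(2 - (-1)) = 0.280000

P(0.2) = 1×L_0(0.2) + 11×L_1(0.2) + 11×L_2(0.2)
P(0.2) = 12.200000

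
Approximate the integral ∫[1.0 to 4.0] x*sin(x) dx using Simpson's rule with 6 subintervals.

f(x) = x*sin(x)
a = 1.0, b = 4.0, n = 6
h = (b - a)/n = 0.500000

Simpson's rule: (h/3)[f(x₀) + 4f(x₁) + 2f(x₂) + ... + f(xₙ)]

x_0 = 1.0000, f(x_0) = 0.841471, coefficient = 1
x_1 = 1.5000, f(x_1) = 1.496242, coefficient = 4
x_2 = 2.0000, f(x_2) = 1.818595, coefficient = 2
x_3 = 2.5000, f(x_3) = 1.496180, coefficient = 4
x_4 = 3.0000, f(x_4) = 0.423360, coefficient = 2
x_5 = 3.5000, f(x_5) = -1.227741, coefficient = 4
x_6 = 4.0000, f(x_6) = -3.027210, coefficient = 1

I ≈ (0.500000/3) × 9.356897 = 1.559483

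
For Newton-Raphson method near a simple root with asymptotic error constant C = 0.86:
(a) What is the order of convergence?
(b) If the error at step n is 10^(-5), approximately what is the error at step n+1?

(a) Newton-Raphson has quadratic (order 2) convergence near simple roots.
    This means |e_{n+1}| ≈ C|e_n|².

(b) With |e_n| = 10^(-5) and C = 0.86:
    |e_{n+1}| ≈ 0.86 × (10^(-5))² = 0.86 × 10^(-10)

(a) 2 (quadratic); (b) |e_{n+1}| ≈ 8.600e-11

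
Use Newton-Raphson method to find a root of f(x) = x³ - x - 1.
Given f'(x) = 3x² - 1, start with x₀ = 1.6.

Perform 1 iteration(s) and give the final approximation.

f(x) = x³ - x - 1
f'(x) = 3x² - 1
x₀ = 1.6

Newton-Raphson formula: x_{n+1} = x_n - f(x_n)/f'(x_n)

Iteration 1:
  f(1.600000) = 1.496000
  f'(1.600000) = 6.680000
  x_1 = 1.600000 - 1.496000/6.680000 = 1.376048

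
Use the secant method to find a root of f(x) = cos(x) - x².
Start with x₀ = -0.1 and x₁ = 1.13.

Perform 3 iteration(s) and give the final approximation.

f(x) = cos(x) - x²
x₀ = -0.1, x₁ = 1.13

Secant formula: x_{n+1} = x_n - f(x_n)(x_n - x_{n-1})/(f(x_n) - f(x_{n-1}))

Iteration 1:
  f(-0.100000) = 0.985004
  f(1.130000) = -0.850240
  x_2 = 1.130000 - (-0.850240)×(1.130000 - (-0.100000))/(-0.850240 - 0.985004)
       = 0.560160
Iteration 2:
  f(1.130000) = -0.850240
  f(0.560160) = 0.533391
  x_3 = 0.560160 - 0.533391×(0.560160 - 1.130000)/(0.533391 - (-0.850240))
       = 0.779834
Iteration 3:
  f(0.560160) = 0.533391
  f(0.779834) = 0.102890
  x_4 = 0.779834 - 0.102890×(0.779834 - 0.560160)/(0.102890 - 0.533391)
       = 0.832336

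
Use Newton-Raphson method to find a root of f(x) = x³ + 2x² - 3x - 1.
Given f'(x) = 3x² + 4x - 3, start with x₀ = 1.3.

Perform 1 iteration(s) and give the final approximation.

f(x) = x³ + 2x² - 3x - 1
f'(x) = 3x² + 4x - 3
x₀ = 1.3

Newton-Raphson formula: x_{n+1} = x_n - f(x_n)/f'(x_n)

Iteration 1:
  f(1.300000) = 0.677000
  f'(1.300000) = 7.270000
  x_1 = 1.300000 - 0.677000/7.270000 = 1.206878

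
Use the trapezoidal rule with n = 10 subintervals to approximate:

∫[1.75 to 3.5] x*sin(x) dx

f(x) = x*sin(x)
a = 1.75, b = 3.5, n = 10
h = (b - a)/n = 0.175000

Trapezoidal rule: (h/2)[f(x₀) + 2f(x₁) + 2f(x₂) + ... + f(xₙ)]

x_0 = 1.7500, f(x_0) = 1.721975, coefficient = 1
x_1 = 1.9250, f(x_1) = 1.805502, coefficient = 2
x_2 = 2.1000, f(x_2) = 1.812740, coefficient = 2
x_3 = 2.2750, f(x_3) = 1.733840, coefficient = 2
x_4 = 2.4500, f(x_4) = 1.562524, coefficient = 2
x_5 = 2.6250, f(x_5) = 1.296541, coefficient = 2
x_6 = 2.8000, f(x_6) = 0.937967, coefficient = 2
x_7 = 2.9750, f(x_7) = 0.493324, coefficient = 2
x_8 = 3.1500, f(x_8) = -0.026483, coefficient = 2
x_9 = 3.3250, f(x_9) = -0.606416, coefficient = 2
x_10 = 3.5000, f(x_10) = -1.227741, coefficient = 1

I ≈ (0.175000/2) × 18.513308 = 1.619914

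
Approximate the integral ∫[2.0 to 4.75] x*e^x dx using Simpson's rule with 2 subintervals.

f(x) = x*e^x
a = 2.0, b = 4.75, n = 2
h = (b - a)/n = 1.375000

Simpson's rule: (h/3)[f(x₀) + 4f(x₁) + 2f(x₂) + ... + f(xₙ)]

x_0 = 2.0000, f(x_0) = 14.778112, coefficient = 1
x_1 = 3.3750, f(x_1) = 98.631958, coefficient = 4
x_2 = 4.7500, f(x_2) = 549.025352, coefficient = 1

I ≈ (1.375000/3) × 958.331295 = 439.235177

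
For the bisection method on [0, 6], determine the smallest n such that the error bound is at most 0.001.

We need (b-a)/2^n ≤ 0.001
(6 - 0)/2^n ≤ 0.001
6/2^n ≤ 0.001
2^n ≥ 6000
n ≥ log₂(6000) = 12.55
n ≥ 13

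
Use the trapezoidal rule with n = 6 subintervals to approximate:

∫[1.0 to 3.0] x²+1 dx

f(x) = x²+1
a = 1.0, b = 3.0, n = 6
h = (b - a)/n = 0.333333

Trapezoidal rule: (h/2)[f(x₀) + 2f(x₁) + 2f(x₂) + ... + f(xₙ)]

x_0 = 1.0000, f(x_0) = 2.000000, coefficient = 1
x_1 = 1.3333, f(x_1) = 2.777778, coefficient = 2
x_2 = 1.6667, f(x_2) = 3.777778, coefficient = 2
x_3 = 2.0000, f(x_3) = 5.000000, coefficient = 2
x_4 = 2.3333, f(x_4) = 6.444444, coefficient = 2
x_5 = 2.6667, f(x_5) = 8.111111, coefficient = 2
x_6 = 3.0000, f(x_6) = 10.000000, coefficient = 1

I ≈ (0.333333/2) × 64.222222 = 10.703704
Exact value: 10.666667
Error: 0.037037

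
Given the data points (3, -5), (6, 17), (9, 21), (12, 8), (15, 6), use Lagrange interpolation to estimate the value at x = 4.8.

Lagrange interpolation formula:
P(x) = Σ yᵢ × Lᵢ(x)
where Lᵢ(x) = Π_{j≠i} (x - xⱼ)/(xᵢ - xⱼ)

L_0(4.8) = (4.8 - 6)/(3 - 6) × (4.8 - 9)/(3 - 9) × (4.8 - 12)/(3 - 12) × (4.8 - 15)/(3 - 15) = 0.190400
L_1(4.8) = (4.8 - 3)/(6 - 3) × (4.8 - 9)/(6 - 9) × (4.8 - 12)/(6 - 12) × (4.8 - 15)/(6 - 15) = 1.142400
L_2(4.8) = (4.8 - 3)/(9 - 3) × (4.8 - 6)/(9 - 6) × (4.8 - 12)/(9 - 12) × (4.8 - 15)/(9 - 15) = -0.489600
L_3(4.8) = (4.8 - 3)/(12 - 3) × (4.8 - 6)/(12 - 6) × (4.8 - 9)/(12 - 9) × (4.8 - 15)/(12 - 15) = 0.190400
L_4(4.8) = (4.8 - 3)/(15 - 3) × (4.8 - 6)/(15 - 6) × (4.8 - 9)/(15 - 9) × (4.8 - 12)/(15 - 12) = -0.033600

P(4.8) = (-5)×L_0(4.8) + 17×L_1(4.8) + 21×L_2(4.8) + 8×L_3(4.8) + 6×L_4(4.8)
P(4.8) = 9.508800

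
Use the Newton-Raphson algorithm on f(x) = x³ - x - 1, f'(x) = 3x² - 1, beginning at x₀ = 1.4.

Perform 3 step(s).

f(x) = x³ - x - 1
f'(x) = 3x² - 1
x₀ = 1.4

Newton-Raphson formula: x_{n+1} = x_n - f(x_n)/f'(x_n)

Iteration 1:
  f(1.400000) = 0.344000
  f'(1.400000) = 4.880000
  x_1 = 1.400000 - 0.344000/4.880000 = 1.329508
Iteration 2:
  f(1.329508) = 0.020520
  f'(1.329508) = 4.302776
  x_2 = 1.329508 - 0.020520/4.302776 = 1.324739
Iteration 3:
  f(1.324739) = 0.000091
  f'(1.324739) = 4.264802
  x_3 = 1.324739 - 0.000091/4.264802 = 1.324718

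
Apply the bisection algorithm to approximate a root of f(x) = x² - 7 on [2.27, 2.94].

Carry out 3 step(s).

f(x) = x² - 7
Initial interval: [2.27, 2.94]

Iteration 1:
  c_1 = (2.270000 + 2.940000)/2 = 2.605000
  f(c_1) = f(2.605000) = -0.213975
  f(a) × f(c) ≥ 0, new interval: [2.605000, 2.940000]
Iteration 2:
  c_2 = (2.605000 + 2.940000)/2 = 2.772500
  f(c_2) = f(2.772500) = 0.686756
  f(a) × f(c) < 0, new interval: [2.605000, 2.772500]
Iteration 3:
  c_3 = (2.605000 + 2.772500)/2 = 2.688750
  f(c_3) = f(2.688750) = 0.229377
  f(a) × f(c) < 0, new interval: [2.605000, 2.688750]

After 3 iteration(s), the approximation is c_3 = 2.688750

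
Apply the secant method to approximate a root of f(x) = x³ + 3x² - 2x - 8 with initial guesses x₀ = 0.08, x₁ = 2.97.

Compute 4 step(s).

f(x) = x³ + 3x² - 2x - 8
x₀ = 0.08, x₁ = 2.97

Secant formula: x_{n+1} = x_n - f(x_n)(x_n - x_{n-1})/(f(x_n) - f(x_{n-1}))

Iteration 1:
  f(0.080000) = -8.140288
  f(2.970000) = 38.720773
  x_2 = 2.970000 - 38.720773×(2.970000 - 0.080000)/(38.720773 - (-8.140288))
       = 0.582025
Iteration 2:
  f(2.970000) = 38.720773
  f(0.582025) = -7.950627
  x_3 = 0.582025 - (-7.950627)×(0.582025 - 2.970000)/(-7.950627 - 38.720773)
       = 0.988825
Iteration 3:
  f(0.582025) = -7.950627
  f(0.988825) = -6.077480
  x_4 = 0.988825 - (-6.077480)×(0.988825 - 0.582025)/(-6.077480 - (-7.950627))
       = 2.308697
Iteration 4:
  f(0.988825) = -6.077480
  f(2.308697) = 15.678388
  x_5 = 2.308697 - 15.678388×(2.308697 - 0.988825)/(15.678388 - (-6.077480))
       = 1.357530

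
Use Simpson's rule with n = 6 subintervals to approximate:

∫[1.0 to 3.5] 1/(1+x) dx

f(x) = 1/(1+x)
a = 1.0, b = 3.5, n = 6
h = (b - a)/n = 0.416667

Simpson's rule: (h/3)[f(x₀) + 4f(x₁) + 2f(x₂) + ... + f(xₙ)]

x_0 = 1.0000, f(x_0) = 0.500000, coefficient = 1
x_1 = 1.4167, f(x_1) = 0.413793, coefficient = 4
x_2 = 1.8333, f(x_2) = 0.352941, coefficient = 2
x_3 = 2.2500, f(x_3) = 0.307692, coefficient = 4
x_4 = 2.6667, f(x_4) = 0.272727, coefficient = 2
x_5 = 3.0833, f(x_5) = 0.244898, coefficient = 4
x_6 = 3.5000, f(x_6) = 0.222222, coefficient = 1

I ≈ (0.416667/3) × 5.839093 = 0.810985
Exact value: 0.810930
Error: 0.000055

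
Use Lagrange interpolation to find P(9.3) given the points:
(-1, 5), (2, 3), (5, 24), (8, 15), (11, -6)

Lagrange interpolation formula:
P(x) = Σ yᵢ × Lᵢ(x)
where Lᵢ(x) = Π_{j≠i} (x - xⱼ)/(xᵢ - xⱼ)

L_0(9.3) = (9.3 - 2)/(-1 - 2) × (9.3 - 5)/(-1 - 5) × (9.3 - 8)/(-1 - 8) × (9.3 - 11)/(-1 - 11) = -0.035685
L_1(9.3) = (9.3 - (-1))/(2 - (-1)) × (9.3 - 5)/(2 - 5) × (9.3 - 8)/(2 - 8) × (9.3 - 11)/(2 - 11) = 0.201401
L_2(9.3) = (9.3 - (-1))/(5 - (-1)) × (9.3 - 2)/(5 - 2) × (9.3 - 8)/(5 - 8) × (9.3 - 11)/(5 - 11) = -0.512870
L_3(9.3) = (9.3 - (-1))/(8 - (-1)) × (9.3 - 2)/(8 - 2) × (9.3 - 5)/(8 - 5) × (9.3 - 11)/(8 - 11) = 1.130944
L_4(9.3) = (9.3 - (-1))/(11 - (-1)) × (9.3 - 2)/(11 - 2) × (9.3 - 5)/(11 - 5) × (9.3 - 8)/(11 - 8) = 0.216210

P(9.3) = 5×L_0(9.3) + 3×L_1(9.3) + 24×L_2(9.3) + 15×L_3(9.3) + (-6)×L_4(9.3)
P(9.3) = 3.783800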